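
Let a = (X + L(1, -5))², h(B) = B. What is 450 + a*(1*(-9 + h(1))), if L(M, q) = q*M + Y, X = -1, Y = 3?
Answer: 378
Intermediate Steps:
L(M, q) = 3 + M*q (L(M, q) = q*M + 3 = M*q + 3 = 3 + M*q)
a = 9 (a = (-1 + (3 + 1*(-5)))² = (-1 + (3 - 5))² = (-1 - 2)² = (-3)² = 9)
450 + a*(1*(-9 + h(1))) = 450 + 9*(1*(-9 + 1)) = 450 + 9*(1*(-8)) = 450 + 9*(-8) = 450 - 72 = 378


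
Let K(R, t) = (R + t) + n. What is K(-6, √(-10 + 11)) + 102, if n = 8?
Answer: 105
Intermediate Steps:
K(R, t) = 8 + R + t (K(R, t) = (R + t) + 8 = 8 + R + t)
K(-6, √(-10 + 11)) + 102 = (8 - 6 + √(-10 + 11)) + 102 = (8 - 6 + √1) + 102 = (8 - 6 + 1) + 102 = 3 + 102 = 105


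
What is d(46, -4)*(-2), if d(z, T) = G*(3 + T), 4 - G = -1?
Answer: 10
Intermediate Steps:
G = 5 (G = 4 - 1*(-1) = 4 + 1 = 5)
d(z, T) = 15 + 5*T (d(z, T) = 5*(3 + T) = 15 + 5*T)
d(46, -4)*(-2) = (15 + 5*(-4))*(-2) = (15 - 20)*(-2) = -5*(-2) = 10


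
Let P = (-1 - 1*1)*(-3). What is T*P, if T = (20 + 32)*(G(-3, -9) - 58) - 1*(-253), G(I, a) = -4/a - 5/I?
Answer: -47758/3 ≈ -15919.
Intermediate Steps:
G(I, a) = -5/I - 4/a
T = -23879/9 (T = (20 + 32)*((-5/(-3) - 4/(-9)) - 58) - 1*(-253) = 52*((-5*(-⅓) - 4*(-⅑)) - 58) + 253 = 52*((5/3 + 4/9) - 58) + 253 = 52*(19/9 - 58) + 253 = 52*(-503/9) + 253 = -26156/9 + 253 = -23879/9 ≈ -2653.2)
P = 6 (P = (-1 - 1)*(-3) = -2*(-3) = 6)
T*P = -23879/9*6 = -47758/3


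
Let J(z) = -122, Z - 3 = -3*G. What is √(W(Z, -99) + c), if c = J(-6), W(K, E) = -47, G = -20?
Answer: 13*I ≈ 13.0*I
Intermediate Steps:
Z = 63 (Z = 3 - 3*(-20) = 3 + 60 = 63)
c = -122
√(W(Z, -99) + c) = √(-47 - 122) = √(-169) = 13*I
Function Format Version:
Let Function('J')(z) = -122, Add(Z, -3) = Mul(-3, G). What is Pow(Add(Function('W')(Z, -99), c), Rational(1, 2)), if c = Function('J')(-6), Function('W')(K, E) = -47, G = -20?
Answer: Mul(13, I) ≈ Mul(13.000, I)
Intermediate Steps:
Z = 63 (Z = Add(3, Mul(-3, -20)) = Add(3, 60) = 63)
c = -122
Pow(Add(Function('W')(Z, -99), c), Rational(1, 2)) = Pow(Add(-47, -122), Rational(1, 2)) = Pow(-169, Rational(1, 2)) = Mul(13, I)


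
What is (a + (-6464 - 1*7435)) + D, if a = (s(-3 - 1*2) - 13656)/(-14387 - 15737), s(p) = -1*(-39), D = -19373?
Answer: -58957183/1772 ≈ -33272.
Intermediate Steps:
s(p) = 39
a = 801/1772 (a = (39 - 13656)/(-14387 - 15737) = -13617/(-30124) = -13617*(-1/30124) = 801/1772 ≈ 0.45203)
(a + (-6464 - 1*7435)) + D = (801/1772 + (-6464 - 1*7435)) - 19373 = (801/1772 + (-6464 - 7435)) - 19373 = (801/1772 - 13899) - 19373 = -24628227/1772 - 19373 = -58957183/1772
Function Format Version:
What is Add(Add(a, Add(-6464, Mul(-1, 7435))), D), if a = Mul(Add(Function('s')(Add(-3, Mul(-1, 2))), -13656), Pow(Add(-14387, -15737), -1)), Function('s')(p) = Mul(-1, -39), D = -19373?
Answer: Rational(-58957183, 1772) ≈ -33272.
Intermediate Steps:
Function('s')(p) = 39
a = Rational(801, 1772) (a = Mul(Add(39, -13656), Pow(Add(-14387, -15737), -1)) = Mul(-13617, Pow(-30124, -1)) = Mul(-13617, Rational(-1, 30124)) = Rational(801, 1772) ≈ 0.45203)
Add(Add(a, Add(-6464, Mul(-1, 7435))), D) = Add(Add(Rational(801, 1772), Add(-6464, Mul(-1, 7435))), -19373) = Add(Add(Rational(801, 1772), Add(-6464, -7435)), -19373) = Add(Add(Rational(801, 1772), -13899), -19373) = Add(Rational(-24628227, 1772), -19373) = Rational(-58957183, 1772)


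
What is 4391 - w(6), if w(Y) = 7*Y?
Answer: 4349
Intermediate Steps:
4391 - w(6) = 4391 - 7*6 = 4391 - 1*42 = 4391 - 42 = 4349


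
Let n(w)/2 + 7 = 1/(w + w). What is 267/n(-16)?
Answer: -1424/75 ≈ -18.987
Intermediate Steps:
n(w) = -14 + 1/w (n(w) = -14 + 2/(w + w) = -14 + 2/((2*w)) = -14 + 2*(1/(2*w)) = -14 + 1/w)
267/n(-16) = 267/(-14 + 1/(-16)) = 267/(-14 - 1/16) = 267/(-225/16) = 267*(-16/225) = -1424/75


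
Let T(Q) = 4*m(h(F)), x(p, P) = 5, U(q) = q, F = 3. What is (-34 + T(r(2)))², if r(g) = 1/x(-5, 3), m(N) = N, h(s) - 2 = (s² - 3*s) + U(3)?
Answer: 196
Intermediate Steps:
h(s) = 5 + s² - 3*s (h(s) = 2 + ((s² - 3*s) + 3) = 2 + (3 + s² - 3*s) = 5 + s² - 3*s)
r(g) = ⅕ (r(g) = 1/5 = ⅕)
T(Q) = 20 (T(Q) = 4*(5 + 3² - 3*3) = 4*(5 + 9 - 9) = 4*5 = 20)
(-34 + T(r(2)))² = (-34 + 20)² = (-14)² = 196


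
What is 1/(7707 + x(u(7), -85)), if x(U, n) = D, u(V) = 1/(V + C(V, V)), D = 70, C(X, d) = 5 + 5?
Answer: 1/7777 ≈ 0.00012858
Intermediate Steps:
C(X, d) = 10
u(V) = 1/(10 + V) (u(V) = 1/(V + 10) = 1/(10 + V))
x(U, n) = 70
1/(7707 + x(u(7), -85)) = 1/(7707 + 70) = 1/7777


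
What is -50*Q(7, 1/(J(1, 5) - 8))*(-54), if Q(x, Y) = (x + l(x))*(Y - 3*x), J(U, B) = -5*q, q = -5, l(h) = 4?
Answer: -10573200/17 ≈ -6.2195e+5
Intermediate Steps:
J(U, B) = 25 (J(U, B) = -5*(-5) = 25)
Q(x, Y) = (4 + x)*(Y - 3*x) (Q(x, Y) = (x + 4)*(Y - 3*x) = (4 + x)*(Y - 3*x))
-50*Q(7, 1/(J(1, 5) - 8))*(-54) = -50*(-12*7 - 3*7² + 4/(25 - 8) + 7/(25 - 8))*(-54) = -50*(-84 - 3*49 + 4/17 + 7/17)*(-54) = -50*(-84 - 147 + 4*(1/17) + (1/17)*7)*(-54) = -50*(-84 - 147 + 4/17 + 7/17)*(-54) = -50*(-3916/17)*(-54) = (195800/17)*(-54) = -10573200/17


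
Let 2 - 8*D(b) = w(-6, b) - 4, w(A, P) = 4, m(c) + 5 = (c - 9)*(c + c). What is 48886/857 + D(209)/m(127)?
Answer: 5859867905/102726876 ≈ 57.043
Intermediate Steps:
m(c) = -5 + 2*c*(-9 + c) (m(c) = -5 + (c - 9)*(c + c) = -5 + (-9 + c)*(2*c) = -5 + 2*c*(-9 + c))
D(b) = 1/4 (D(b) = 1/4 - (4 - 4)/8 = 1/4 - 1/8*0 = 1/4 + 0 = 1/4)
48886/857 + D(209)/m(127) = 48886/857 + 1/(4*(-5 - 18*127 + 2*127**2)) = 48886*(1/857) + 1/(4*(-5 - 2286 + 2*16129)) = 48886/857 + 1/(4*(-5 - 2286 + 32258)) = 48886/857 + (1/4)/29967 = 48886/857 + (1/4)*(1/29967) = 48886/857 + 1/119868 = 5859867905/102726876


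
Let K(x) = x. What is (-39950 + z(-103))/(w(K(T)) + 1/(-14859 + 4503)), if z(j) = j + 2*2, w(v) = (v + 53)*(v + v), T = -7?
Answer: 414747444/6669265 ≈ 62.188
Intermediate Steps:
w(v) = 2*v*(53 + v) (w(v) = (53 + v)*(2*v) = 2*v*(53 + v))
z(j) = 4 + j (z(j) = j + 4 = 4 + j)
(-39950 + z(-103))/(w(K(T)) + 1/(-14859 + 4503)) = (-39950 + (4 - 103))/(2*(-7)*(53 - 7) + 1/(-14859 + 4503)) = (-39950 - 99)/(2*(-7)*46 + 1/(-10356)) = -40049/(-644 - 1/10356) = -40049/(-6669265/10356) = -40049*(-10356/6669265) = 414747444/6669265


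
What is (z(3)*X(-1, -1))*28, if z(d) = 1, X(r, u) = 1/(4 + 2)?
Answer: 14/3 ≈ 4.6667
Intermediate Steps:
X(r, u) = ⅙ (X(r, u) = 1/6 = ⅙)
(z(3)*X(-1, -1))*28 = (1*(⅙))*28 = (⅙)*28 = 14/3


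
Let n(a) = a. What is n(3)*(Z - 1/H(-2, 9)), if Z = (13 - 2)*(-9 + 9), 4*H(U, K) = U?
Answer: 6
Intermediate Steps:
H(U, K) = U/4
Z = 0 (Z = 11*0 = 0)
n(3)*(Z - 1/H(-2, 9)) = 3*(0 - 1/((1/4)*(-2))) = 3*(0 - 1/(-1/2)) = 3*(0 - 1*(-2)) = 3*(0 + 2) = 3*2 = 6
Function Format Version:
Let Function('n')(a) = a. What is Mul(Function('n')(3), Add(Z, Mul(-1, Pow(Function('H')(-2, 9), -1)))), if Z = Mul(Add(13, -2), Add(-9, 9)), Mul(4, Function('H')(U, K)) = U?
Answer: 6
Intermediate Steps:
Function('H')(U, K) = Mul(Rational(1, 4), U)
Z = 0 (Z = Mul(11, 0) = 0)
Mul(Function('n')(3), Add(Z, Mul(-1, Pow(Function('H')(-2, 9), -1)))) = Mul(3, Add(0, Mul(-1, Pow(Mul(Rational(1, 4), -2), -1)))) = Mul(3, Add(0, Mul(-1, Pow(Rational(-1, 2), -1)))) = Mul(3, Add(0, Mul(-1, -2))) = Mul(3, Add(0, 2)) = Mul(3, 2) = 6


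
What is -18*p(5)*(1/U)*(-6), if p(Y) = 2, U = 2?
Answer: 108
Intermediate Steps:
-18*p(5)*(1/U)*(-6) = -18*2*(1/2)*(-6) = -18*(-6) = 108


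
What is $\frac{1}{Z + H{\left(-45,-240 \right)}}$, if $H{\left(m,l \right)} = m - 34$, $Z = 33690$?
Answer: $\frac{1}{33611} \approx 2.9752 \cdot 10^{-5}$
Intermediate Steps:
$H{\left(m,l \right)} = -34 + m$
$\frac{1}{Z + H{\left(-45,-240 \right)}} = \frac{1}{33690 - 79} = \frac{1}{33611}$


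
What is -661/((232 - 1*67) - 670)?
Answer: 661/505 ≈ 1.3089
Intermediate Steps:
-661/((232 - 1*67) - 670) = -661/((232 - 67) - 670) = -661/(165 - 670) = -661/(-505) = -661*(-1/505) = 661/505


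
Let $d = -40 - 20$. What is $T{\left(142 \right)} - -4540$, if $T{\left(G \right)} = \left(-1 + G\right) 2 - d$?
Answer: $4882$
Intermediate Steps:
$d = -60$ ($d = -40 - 20 = -60$)
$T{\left(G \right)} = 58 + 2 G$ ($T{\left(G \right)} = \left(-1 + G\right) 2 - -60 = \left(-2 + 2 G\right) + 60 = 58 + 2 G$)
$T{\left(142 \right)} - -4540 = \left(58 + 2 \cdot 142\right) - -4540 = \left(58 + 284\right) + 4540 = 342 + 4540 = 4882$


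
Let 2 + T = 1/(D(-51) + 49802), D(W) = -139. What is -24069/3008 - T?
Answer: -896569147/149386304 ≈ -6.0017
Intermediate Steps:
T = -99325/49663 (T = -2 + 1/(-139 + 49802) = -2 + 1/49663 = -99325/49663 ≈ -2.0000)
-24069/3008 - T = -24069/3008 - 1*(-99325/49663) = -24069*1/3008 + 99325/49663 = -24069/3008 + 99325/49663 = -896569147/149386304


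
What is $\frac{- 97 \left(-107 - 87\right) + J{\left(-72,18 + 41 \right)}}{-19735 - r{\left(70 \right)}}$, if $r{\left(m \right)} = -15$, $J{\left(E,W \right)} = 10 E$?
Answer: $- \frac{9049}{9860} \approx -0.91775$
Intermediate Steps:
$\frac{- 97 \left(-107 - 87\right) + J{\left(-72,18 + 41 \right)}}{-19735 - r{\left(70 \right)}} = \frac{- 97 \left(-107 - 87\right) + 10 \left(-72\right)}{-19735 - -15} = \frac{\left(-97\right) \left(-194\right) - 720}{-19735 + 15} = \frac{18818 - 720}{-19720} = 18098 \left(- \frac{1}{19720}\right) = - \frac{9049}{9860}$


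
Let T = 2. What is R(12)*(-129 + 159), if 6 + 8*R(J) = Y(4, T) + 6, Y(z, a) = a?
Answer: 15/2 ≈ 7.5000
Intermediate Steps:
R(J) = 1/4 (R(J) = -3/4 + (2 + 6)/8 = -3/4 + (1/8)*8 = -3/4 + 1 = 1/4)
R(12)*(-129 + 159) = (-129 + 159)/4 = (1/4)*30 = 15/2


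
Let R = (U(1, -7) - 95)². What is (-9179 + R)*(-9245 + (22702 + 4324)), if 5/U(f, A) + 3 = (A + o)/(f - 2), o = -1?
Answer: -6098883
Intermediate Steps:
U(f, A) = 5/(-3 + (-1 + A)/(-2 + f)) (U(f, A) = 5/(-3 + (A - 1)/(f - 2)) = 5/(-3 + (-1 + A)/(-2 + f)))
R = 8836 (R = (5*(-2 + 1)/(5 - 7 - 3*1) - 95)² = (5*(-1)/(5 - 7 - 3) - 95)² = (5*(-1)/(-5) - 95)² = (5*(-⅕)*(-1) - 95)² = (1 - 95)² = (-94)² = 8836)
(-9179 + R)*(-9245 + (22702 + 4324)) = (-9179 + 8836)*(-9245 + (22702 + 4324)) = -343*(-9245 + 27026) = -343*17781 = -6098883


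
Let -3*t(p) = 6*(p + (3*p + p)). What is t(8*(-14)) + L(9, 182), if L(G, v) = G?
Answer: 1129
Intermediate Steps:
t(p) = -10*p (t(p) = -2*(p + (3*p + p)) = -2*(p + 4*p) = -2*5*p = -10*p)
t(8*(-14)) + L(9, 182) = -80*(-14) + 9 = -10*(-112) + 9 = 1120 + 9 = 1129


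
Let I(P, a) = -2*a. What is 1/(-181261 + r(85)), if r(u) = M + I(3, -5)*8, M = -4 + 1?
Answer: -1/181184 ≈ -5.5193e-6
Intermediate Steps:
M = -3
r(u) = 77 (r(u) = -3 - 2*(-5)*8 = -3 + 10*8 = -3 + 80 = 77)
1/(-181261 + r(85)) = 1/(-181261 + 77) = 1/(-181184) = -1/181184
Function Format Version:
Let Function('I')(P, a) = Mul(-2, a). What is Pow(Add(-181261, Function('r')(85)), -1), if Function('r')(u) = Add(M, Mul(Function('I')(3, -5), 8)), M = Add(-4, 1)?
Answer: Rational(-1, 181184) ≈ -5.5193e-6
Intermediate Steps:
M = -3
Function('r')(u) = 77 (Function('r')(u) = Add(-3, Mul(Mul(-2, -5), 8)) = Add(-3, Mul(10, 8)) = Add(-3, 80) = 77)
Pow(Add(-181261, Function('r')(85)), -1) = Pow(Add(-181261, 77), -1) = Pow(-181184, -1) = Rational(-1, 181184)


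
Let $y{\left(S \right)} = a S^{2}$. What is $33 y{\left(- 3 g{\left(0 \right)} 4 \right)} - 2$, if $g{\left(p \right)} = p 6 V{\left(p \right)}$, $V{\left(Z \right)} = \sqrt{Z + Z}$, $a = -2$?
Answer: $-2$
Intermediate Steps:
$V{\left(Z \right)} = \sqrt{2} \sqrt{Z}$ ($V{\left(Z \right)} = \sqrt{2 Z} = \sqrt{2} \sqrt{Z}$)
$g{\left(p \right)} = 6 \sqrt{2} p^{\frac{3}{2}}$ ($g{\left(p \right)} = p 6 \sqrt{2} \sqrt{p} = 6 p \sqrt{2} \sqrt{p} = 6 \sqrt{2} p^{\frac{3}{2}}$)
$y{\left(S \right)} = - 2 S^{2}$
$33 y{\left(- 3 g{\left(0 \right)} 4 \right)} - 2 = 33 \left(- 2 \left(- 3 \cdot 6 \sqrt{2} \cdot 0^{\frac{3}{2}} \cdot 4\right)^{2}\right) - 2 = 33 \left(- 2 \left(- 3 \cdot 6 \sqrt{2} \cdot 0 \cdot 4\right)^{2}\right) - 2 = 33 \left(- 2 \left(\left(-3\right) 0 \cdot 4\right)^{2}\right) - 2 = 33 \left(- 2 \left(0 \cdot 4\right)^{2}\right) - 2 = 33 \left(- 2 \cdot 0^{2}\right) - 2 = 33 \left(\left(-2\right) 0\right) - 2 = 33 \cdot 0 - 2 = 0 - 2 = -2$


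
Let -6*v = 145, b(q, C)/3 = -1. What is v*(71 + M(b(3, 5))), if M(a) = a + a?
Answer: -9425/6 ≈ -1570.8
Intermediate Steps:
b(q, C) = -3 (b(q, C) = 3*(-1) = -3)
v = -145/6 (v = -⅙*145 = -145/6 ≈ -24.167)
M(a) = 2*a
v*(71 + M(b(3, 5))) = -145*(71 + 2*(-3))/6 = -145*(71 - 6)/6 = -145/6*65 = -9425/6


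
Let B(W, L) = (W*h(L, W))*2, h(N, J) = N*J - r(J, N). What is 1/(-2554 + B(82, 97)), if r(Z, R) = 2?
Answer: 1/1301574 ≈ 7.6830e-7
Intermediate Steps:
h(N, J) = -2 + J*N (h(N, J) = N*J - 1*2 = J*N - 2 = -2 + J*N)
B(W, L) = 2*W*(-2 + L*W) (B(W, L) = (W*(-2 + W*L))*2 = (W*(-2 + L*W))*2 = 2*W*(-2 + L*W))
1/(-2554 + B(82, 97)) = 1/(-2554 + 2*82*(-2 + 97*82)) = 1/(-2554 + 2*82*(-2 + 7954)) = 1/(-2554 + 2*82*7952) = 1/(-2554 + 1304128) = 1/1301574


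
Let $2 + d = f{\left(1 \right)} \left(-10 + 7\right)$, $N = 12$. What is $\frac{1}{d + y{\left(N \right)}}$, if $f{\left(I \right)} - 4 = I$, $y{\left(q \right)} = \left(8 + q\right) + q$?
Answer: $\frac{1}{15} \approx 0.066667$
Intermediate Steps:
$y{\left(q \right)} = 8 + 2 q$
$f{\left(I \right)} = 4 + I$
$d = -17$ ($d = -2 + \left(4 + 1\right) \left(-10 + 7\right) = -2 + 5 \left(-3\right) = -2 - 15 = -17$)
$\frac{1}{d + y{\left(N \right)}} = \frac{1}{-17 + \left(8 + 2 \cdot 12\right)} = \frac{1}{-17 + \left(8 + 24\right)} = \frac{1}{-17 + 32} = \frac{1}{15}$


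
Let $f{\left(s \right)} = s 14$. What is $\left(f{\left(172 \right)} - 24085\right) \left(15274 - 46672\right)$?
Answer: $680614446$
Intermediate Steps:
$f{\left(s \right)} = 14 s$
$\left(f{\left(172 \right)} - 24085\right) \left(15274 - 46672\right) = \left(14 \cdot 172 - 24085\right) \left(15274 - 46672\right) = \left(2408 - 24085\right) \left(-31398\right) = \left(-21677\right) \left(-31398\right) = 680614446$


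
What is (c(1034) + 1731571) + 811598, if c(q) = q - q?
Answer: 2543169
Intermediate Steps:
c(q) = 0
(c(1034) + 1731571) + 811598 = (0 + 1731571) + 811598 = 1731571 + 811598 = 2543169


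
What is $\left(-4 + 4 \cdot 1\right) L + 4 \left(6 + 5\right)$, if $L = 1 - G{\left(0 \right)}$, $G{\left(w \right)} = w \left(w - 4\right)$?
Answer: $44$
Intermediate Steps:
$G{\left(w \right)} = w \left(-4 + w\right)$
$L = 1$ ($L = 1 - 0 \left(-4 + 0\right) = 1 - 0 \left(-4\right) = 1 - 0 = 1 + 0 = 1$)
$\left(-4 + 4 \cdot 1\right) L + 4 \left(6 + 5\right) = \left(-4 + 4 \cdot 1\right) 1 + 4 \left(6 + 5\right) = \left(-4 + 4\right) 1 + 4 \cdot 11 = 0 \cdot 1 + 44 = 0 + 44 = 44$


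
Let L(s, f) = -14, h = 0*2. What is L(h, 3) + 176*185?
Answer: 32546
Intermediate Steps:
h = 0
L(h, 3) + 176*185 = -14 + 176*185 = -14 + 32560 = 32546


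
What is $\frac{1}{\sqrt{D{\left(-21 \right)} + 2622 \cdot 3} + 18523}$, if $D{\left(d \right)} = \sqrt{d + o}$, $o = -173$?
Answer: $\frac{1}{18523 + \sqrt{7866 + i \sqrt{194}}} \approx 5.373 \cdot 10^{-5} - 2.0 \cdot 10^{-10} i$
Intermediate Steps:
$D{\left(d \right)} = \sqrt{-173 + d}$ ($D{\left(d \right)} = \sqrt{d - 173} = \sqrt{-173 + d}$)
$\frac{1}{\sqrt{D{\left(-21 \right)} + 2622 \cdot 3} + 18523} = \frac{1}{\sqrt{\sqrt{-173 - 21} + 2622 \cdot 3} + 18523} = \frac{1}{\sqrt{\sqrt{-194} + 7866} + 18523} = \frac{1}{\sqrt{i \sqrt{194} + 7866} + 18523} = \frac{1}{\sqrt{7866 + i \sqrt{194}} + 18523} = \frac{1}{18523 + \sqrt{7866 + i \sqrt{194}}}$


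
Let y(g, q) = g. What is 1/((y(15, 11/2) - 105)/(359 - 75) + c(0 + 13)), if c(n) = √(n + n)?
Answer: 6390/522239 + 20164*√26/522239 ≈ 0.20911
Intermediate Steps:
c(n) = √2*√n (c(n) = √(2*n) = √2*√n)
1/((y(15, 11/2) - 105)/(359 - 75) + c(0 + 13)) = 1/((15 - 105)/(359 - 75) + √2*√(0 + 13)) = 1/(-90/284 + √2*√13) = 1/(-90*1/284 + √26) = 1/(-45/142 + √26)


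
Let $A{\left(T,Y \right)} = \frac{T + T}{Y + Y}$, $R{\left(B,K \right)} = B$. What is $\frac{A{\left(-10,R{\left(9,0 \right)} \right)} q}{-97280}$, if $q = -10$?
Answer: $- \frac{5}{43776} \approx -0.00011422$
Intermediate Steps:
$A{\left(T,Y \right)} = \frac{T}{Y}$ ($A{\left(T,Y \right)} = \frac{2 T}{2 Y} = 2 T \frac{1}{2 Y} = \frac{T}{Y}$)
$\frac{A{\left(-10,R{\left(9,0 \right)} \right)} q}{-97280} = \frac{- \frac{10}{9} \left(-10\right)}{-97280} = \left(-10\right) \frac{1}{9} \left(-10\right) \left(- \frac{1}{97280}\right) = \left(- \frac{10}{9}\right) \left(-10\right) \left(- \frac{1}{97280}\right) = \frac{100}{9} \left(- \frac{1}{97280}\right) = - \frac{5}{43776}$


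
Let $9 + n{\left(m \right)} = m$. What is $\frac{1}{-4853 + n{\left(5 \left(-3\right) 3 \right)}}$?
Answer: $- \frac{1}{4907} \approx -0.00020379$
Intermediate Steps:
$n{\left(m \right)} = -9 + m$
$\frac{1}{-4853 + n{\left(5 \left(-3\right) 3 \right)}} = \frac{1}{-4853 + \left(-9 + 5 \left(-3\right) 3\right)} = \frac{1}{-4853 - 54} = \frac{1}{-4907} = - \frac{1}{4907}$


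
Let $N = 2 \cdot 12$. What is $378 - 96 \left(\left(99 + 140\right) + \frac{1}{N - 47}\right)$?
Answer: $- \frac{518922}{23} \approx -22562.0$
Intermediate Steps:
$N = 24$
$378 - 96 \left(\left(99 + 140\right) + \frac{1}{N - 47}\right) = 378 - 96 \left(\left(99 + 140\right) + \frac{1}{24 - 47}\right) = 378 - 96 \left(239 + \frac{1}{-23}\right) = 378 - 96 \left(239 - \frac{1}{23}\right) = 378 - \frac{527616}{23} = - \frac{518922}{23}$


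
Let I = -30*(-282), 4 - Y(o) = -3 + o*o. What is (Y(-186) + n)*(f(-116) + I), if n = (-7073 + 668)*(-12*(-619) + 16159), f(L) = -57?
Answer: -1269771649572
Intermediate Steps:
Y(o) = 7 - o² (Y(o) = 4 - (-3 + o*o) = 4 - (-3 + o²) = 4 + (3 - o²) = 7 - o²)
I = 8460
n = -151074735 (n = -6405*(7428 + 16159) = -6405*23587 = -151074735)
(Y(-186) + n)*(f(-116) + I) = ((7 - 1*(-186)²) - 151074735)*(-57 + 8460) = ((7 - 1*34596) - 151074735)*8403 = ((7 - 34596) - 151074735)*8403 = (-34589 - 151074735)*8403 = -151109324*8403 = -1269771649572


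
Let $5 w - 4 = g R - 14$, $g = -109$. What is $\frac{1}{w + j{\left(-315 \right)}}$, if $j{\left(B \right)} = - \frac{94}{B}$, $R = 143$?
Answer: $- \frac{315}{982517} \approx -0.00032061$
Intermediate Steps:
$w = - \frac{15597}{5}$ ($w = \frac{4}{5} + \frac{\left(-109\right) 143 - 14}{5} = \frac{4}{5} + \frac{-15587 - 14}{5} = \frac{4}{5} + \frac{1}{5} \left(-15601\right) = \frac{4}{5} - \frac{15601}{5} = - \frac{15597}{5} \approx -3119.4$)
$\frac{1}{w + j{\left(-315 \right)}} = \frac{1}{- \frac{15597}{5} - \frac{94}{-315}} = \frac{1}{- \frac{15597}{5} - - \frac{94}{315}} = \frac{1}{- \frac{15597}{5} + \frac{94}{315}} = \frac{1}{- \frac{982517}{315}} = - \frac{315}{982517}$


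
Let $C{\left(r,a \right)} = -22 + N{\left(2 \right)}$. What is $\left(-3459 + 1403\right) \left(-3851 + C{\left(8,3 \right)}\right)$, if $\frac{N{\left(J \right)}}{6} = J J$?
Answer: $7913544$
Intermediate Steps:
$N{\left(J \right)} = 6 J^{2}$ ($N{\left(J \right)} = 6 J J = 6 J^{2}$)
$C{\left(r,a \right)} = 2$ ($C{\left(r,a \right)} = -22 + 6 \cdot 2^{2} = -22 + 6 \cdot 4 = -22 + 24 = 2$)
$\left(-3459 + 1403\right) \left(-3851 + C{\left(8,3 \right)}\right) = \left(-3459 + 1403\right) \left(-3851 + 2\right) = \left(-2056\right) \left(-3849\right) = 7913544$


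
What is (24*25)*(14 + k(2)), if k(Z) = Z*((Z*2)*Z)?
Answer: 18000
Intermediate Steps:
k(Z) = 2*Z³ (k(Z) = Z*((2*Z)*Z) = Z*(2*Z²) = 2*Z³)
(24*25)*(14 + k(2)) = (24*25)*(14 + 2*2³) = 600*(14 + 2*8) = 600*(14 + 16) = 600*30 = 18000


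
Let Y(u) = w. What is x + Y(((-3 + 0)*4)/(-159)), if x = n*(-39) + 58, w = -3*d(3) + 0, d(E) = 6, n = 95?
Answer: -3665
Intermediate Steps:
w = -18 (w = -3*6 + 0 = -18 + 0 = -18)
Y(u) = -18
x = -3647 (x = 95*(-39) + 58 = -3705 + 58 = -3647)
x + Y(((-3 + 0)*4)/(-159)) = -3647 - 18 = -3665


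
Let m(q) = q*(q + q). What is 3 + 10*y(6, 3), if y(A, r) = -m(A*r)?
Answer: -6477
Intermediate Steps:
m(q) = 2*q² (m(q) = q*(2*q) = 2*q²)
y(A, r) = -2*A²*r² (y(A, r) = -2*(A*r)² = -2*A²*r²)
3 + 10*y(6, 3) = 3 + 10*(-2*6²*3²) = 3 + 10*(-2*36*9) = 3 + 10*(-648) = 3 - 6480 = -6477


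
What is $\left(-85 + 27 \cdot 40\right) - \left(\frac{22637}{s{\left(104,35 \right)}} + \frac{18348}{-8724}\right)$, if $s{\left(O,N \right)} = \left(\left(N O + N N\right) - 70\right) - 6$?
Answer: $\frac{3455060267}{3481603} \approx 992.38$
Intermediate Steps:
$s{\left(O,N \right)} = -76 + N^{2} + N O$ ($s{\left(O,N \right)} = \left(\left(N O + N^{2}\right) - 70\right) - 6 = \left(\left(N^{2} + N O\right) - 70\right) - 6 = \left(-70 + N^{2} + N O\right) - 6 = -76 + N^{2} + N O$)
$\left(-85 + 27 \cdot 40\right) - \left(\frac{22637}{s{\left(104,35 \right)}} + \frac{18348}{-8724}\right) = \left(-85 + 27 \cdot 40\right) - \left(\frac{22637}{-76 + 35^{2} + 35 \cdot 104} + \frac{18348}{-8724}\right) = \left(-85 + 1080\right) - \left(\frac{22637}{-76 + 1225 + 3640} + 18348 \left(- \frac{1}{8724}\right)\right) = 995 - \left(\frac{22637}{4789} - \frac{1529}{727}\right) = 995 - \frac{9134718}{3481603} = \frac{3455060267}{3481603}$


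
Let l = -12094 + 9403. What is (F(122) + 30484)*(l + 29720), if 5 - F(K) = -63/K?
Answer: 100540338909/122 ≈ 8.2410e+8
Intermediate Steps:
F(K) = 5 + 63/K (F(K) = 5 - (-63)/K = 5 + 63/K)
l = -2691
(F(122) + 30484)*(l + 29720) = ((5 + 63/122) + 30484)*(-2691 + 29720) = ((5 + 63*(1/122)) + 30484)*27029 = ((5 + 63/122) + 30484)*27029 = (673/122 + 30484)*27029 = (3719721/122)*27029 = 100540338909/122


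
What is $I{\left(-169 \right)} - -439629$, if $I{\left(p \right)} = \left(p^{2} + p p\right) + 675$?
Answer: $497426$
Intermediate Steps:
$I{\left(p \right)} = 675 + 2 p^{2}$ ($I{\left(p \right)} = \left(p^{2} + p^{2}\right) + 675 = 2 p^{2} + 675 = 675 + 2 p^{2}$)
$I{\left(-169 \right)} - -439629 = \left(675 + 2 \left(-169\right)^{2}\right) - -439629 = \left(675 + 2 \cdot 28561\right) + 439629 = \left(675 + 57122\right) + 439629 = 57797 + 439629 = 497426$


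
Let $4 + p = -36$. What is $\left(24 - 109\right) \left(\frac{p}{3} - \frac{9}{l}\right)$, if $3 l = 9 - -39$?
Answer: $\frac{56695}{48} \approx 1181.1$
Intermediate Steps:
$l = 16$ ($l = \frac{9 - -39}{3} = \frac{9 + 39}{3} = \frac{1}{3} \cdot 48 = 16$)
$p = -40$ ($p = -4 - 36 = -40$)
$\left(24 - 109\right) \left(\frac{p}{3} - \frac{9}{l}\right) = \left(24 - 109\right) \left(- \frac{40}{3} - \frac{9}{16}\right) = - 85 \left(\left(-40\right) \frac{1}{3} - \frac{9}{16}\right) = - 85 \left(- \frac{40}{3} - \frac{9}{16}\right) = \left(-85\right) \left(- \frac{667}{48}\right) = \frac{56695}{48}$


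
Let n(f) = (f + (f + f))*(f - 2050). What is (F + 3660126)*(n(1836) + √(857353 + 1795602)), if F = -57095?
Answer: -4246935876072 + 3603031*√2652955 ≈ -4.2411e+12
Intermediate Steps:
n(f) = 3*f*(-2050 + f) (n(f) = (f + 2*f)*(-2050 + f) = (3*f)*(-2050 + f) = 3*f*(-2050 + f))
(F + 3660126)*(n(1836) + √(857353 + 1795602)) = (-57095 + 3660126)*(3*1836*(-2050 + 1836) + √(857353 + 1795602)) = 3603031*(3*1836*(-214) + √2652955) = 3603031*(-1178712 + √2652955) = -4246935876072 + 3603031*√2652955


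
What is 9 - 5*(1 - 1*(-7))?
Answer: -31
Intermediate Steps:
9 - 5*(1 - 1*(-7)) = 9 - 5*(1 + 7) = 9 - 5*8 = 9 - 40 = -31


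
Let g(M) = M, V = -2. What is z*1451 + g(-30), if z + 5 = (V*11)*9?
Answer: -294583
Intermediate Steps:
z = -203 (z = -5 - 2*11*9 = -5 - 22*9 = -5 - 198 = -203)
z*1451 + g(-30) = -203*1451 - 30 = -294553 - 30 = -294583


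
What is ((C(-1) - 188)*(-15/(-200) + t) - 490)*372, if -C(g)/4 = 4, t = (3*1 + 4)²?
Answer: -19532418/5 ≈ -3.9065e+6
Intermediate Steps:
t = 49 (t = (3 + 4)² = 7² = 49)
C(g) = -16 (C(g) = -4*4 = -16)
((C(-1) - 188)*(-15/(-200) + t) - 490)*372 = ((-16 - 188)*(-15/(-200) + 49) - 490)*372 = (-204*(-15*(-1/200) + 49) - 490)*372 = (-204*(3/40 + 49) - 490)*372 = (-204*1963/40 - 490)*372 = (-100113/10 - 490)*372 = -105013/10*372 = -19532418/5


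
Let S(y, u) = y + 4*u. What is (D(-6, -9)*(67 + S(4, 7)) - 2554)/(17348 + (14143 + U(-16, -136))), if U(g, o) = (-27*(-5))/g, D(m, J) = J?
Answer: -55120/503721 ≈ -0.10943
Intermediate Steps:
U(g, o) = 135/g
(D(-6, -9)*(67 + S(4, 7)) - 2554)/(17348 + (14143 + U(-16, -136))) = (-9*(67 + (4 + 4*7)) - 2554)/(17348 + (14143 + 135/(-16))) = (-9*(67 + (4 + 28)) - 2554)/(17348 + (14143 + 135*(-1/16))) = (-9*(67 + 32) - 2554)/(17348 + (14143 - 135/16)) = (-9*99 - 2554)/(17348 + 226153/16) = (-891 - 2554)/(503721/16) = -3445*16/503721 = -55120/503721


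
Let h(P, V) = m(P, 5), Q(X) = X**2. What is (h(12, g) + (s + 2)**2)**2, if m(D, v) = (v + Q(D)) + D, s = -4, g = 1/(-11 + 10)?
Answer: 27225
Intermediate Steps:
g = -1 (g = 1/(-1) = -1)
m(D, v) = D + v + D**2 (m(D, v) = (v + D**2) + D = D + v + D**2)
h(P, V) = 5 + P + P**2 (h(P, V) = P + 5 + P**2 = 5 + P + P**2)
(h(12, g) + (s + 2)**2)**2 = ((5 + 12 + 12**2) + (-4 + 2)**2)**2 = ((5 + 12 + 144) + (-2)**2)**2 = (161 + 4)**2 = 165**2 = 27225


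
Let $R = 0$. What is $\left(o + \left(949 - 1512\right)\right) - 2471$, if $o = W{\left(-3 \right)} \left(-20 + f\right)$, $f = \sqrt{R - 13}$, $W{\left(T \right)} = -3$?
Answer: $-2974 - 3 i \sqrt{13} \approx -2974.0 - 10.817 i$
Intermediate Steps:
$f = i \sqrt{13}$ ($f = \sqrt{0 - 13} = \sqrt{-13} = i \sqrt{13} \approx 3.6056 i$)
$o = 60 - 3 i \sqrt{13}$ ($o = - 3 \left(-20 + i \sqrt{13}\right) = 60 - 3 i \sqrt{13} \approx 60.0 - 10.817 i$)
$\left(o + \left(949 - 1512\right)\right) - 2471 = \left(\left(60 - 3 i \sqrt{13}\right) + \left(949 - 1512\right)\right) - 2471 = \left(\left(60 - 3 i \sqrt{13}\right) - 563\right) - 2471 = \left(-503 - 3 i \sqrt{13}\right) - 2471 = -2974 - 3 i \sqrt{13}$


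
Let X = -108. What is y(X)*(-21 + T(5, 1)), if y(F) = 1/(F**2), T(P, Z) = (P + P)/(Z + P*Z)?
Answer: -29/17496 ≈ -0.0016575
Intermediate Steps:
T(P, Z) = 2*P/(Z + P*Z) (T(P, Z) = (2*P)/(Z + P*Z) = 2*P/(Z + P*Z))
y(F) = F**(-2)
y(X)*(-21 + T(5, 1)) = (-21 + 2*5/(1*(1 + 5)))/(-108)**2 = (-21 + 2*5*1/6)/11664 = (-21 + 2*5*1*(1/6))/11664 = (-21 + 5/3)/11664 = (1/11664)*(-58/3) = -29/17496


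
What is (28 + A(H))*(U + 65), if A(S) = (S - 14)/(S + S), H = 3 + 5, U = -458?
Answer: -86853/8 ≈ -10857.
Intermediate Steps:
H = 8
A(S) = (-14 + S)/(2*S) (A(S) = (-14 + S)/((2*S)) = (-14 + S)*(1/(2*S)) = (-14 + S)/(2*S))
(28 + A(H))*(U + 65) = (28 + (1/2)*(-14 + 8)/8)*(-458 + 65) = (28 + (1/2)*(1/8)*(-6))*(-393) = (28 - 3/8)*(-393) = (221/8)*(-393) = -86853/8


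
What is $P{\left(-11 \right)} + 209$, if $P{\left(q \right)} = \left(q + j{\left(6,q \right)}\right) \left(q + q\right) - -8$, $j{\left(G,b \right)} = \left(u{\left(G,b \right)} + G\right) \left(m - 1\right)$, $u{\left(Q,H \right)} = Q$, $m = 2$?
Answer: $195$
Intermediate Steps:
$j{\left(G,b \right)} = 2 G$ ($j{\left(G,b \right)} = \left(G + G\right) \left(2 - 1\right) = 2 G 1 = 2 G$)
$P{\left(q \right)} = 8 + 2 q \left(12 + q\right)$ ($P{\left(q \right)} = \left(q + 2 \cdot 6\right) \left(q + q\right) - -8 = \left(q + 12\right) 2 q + 8 = \left(12 + q\right) 2 q + 8 = 2 q \left(12 + q\right) + 8 = 8 + 2 q \left(12 + q\right)$)
$P{\left(-11 \right)} + 209 = \left(8 + 2 \left(-11\right)^{2} + 24 \left(-11\right)\right) + 209 = \left(8 + 2 \cdot 121 - 264\right) + 209 = \left(8 + 242 - 264\right) + 209 = -14 + 209 = 195$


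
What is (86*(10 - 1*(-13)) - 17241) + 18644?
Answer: 3381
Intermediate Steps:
(86*(10 - 1*(-13)) - 17241) + 18644 = (86*(10 + 13) - 17241) + 18644 = (86*23 - 17241) + 18644 = (1978 - 17241) + 18644 = -15263 + 18644 = 3381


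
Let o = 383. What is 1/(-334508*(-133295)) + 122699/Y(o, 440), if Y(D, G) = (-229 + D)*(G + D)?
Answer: 2735466466752441/2825601601652060 ≈ 0.96810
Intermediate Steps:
Y(D, G) = (-229 + D)*(D + G)
1/(-334508*(-133295)) + 122699/Y(o, 440) = 1/(-334508*(-133295)) + 122699/(383² - 229*383 - 229*440 + 383*440) = -1/334508*(-1/133295) + 122699/(146689 - 87707 - 100760 + 168520) = 1/44588243860 + 122699/126742 = 2735466466752441/2825601601652060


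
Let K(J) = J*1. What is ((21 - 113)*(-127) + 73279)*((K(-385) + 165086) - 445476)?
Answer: -23855486325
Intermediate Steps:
K(J) = J
((21 - 113)*(-127) + 73279)*((K(-385) + 165086) - 445476) = ((21 - 113)*(-127) + 73279)*((-385 + 165086) - 445476) = (-92*(-127) + 73279)*(164701 - 445476) = (11684 + 73279)*(-280775) = 84963*(-280775) = -23855486325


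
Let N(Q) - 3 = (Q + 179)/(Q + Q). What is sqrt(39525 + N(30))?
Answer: sqrt(35578335)/30 ≈ 198.83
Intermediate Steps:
N(Q) = 3 + (179 + Q)/(2*Q) (N(Q) = 3 + (Q + 179)/(Q + Q) = 3 + (179 + Q)/((2*Q)) = 3 + (179 + Q)*(1/(2*Q)) = 3 + (179 + Q)/(2*Q))
sqrt(39525 + N(30)) = sqrt(39525 + (1/2)*(179 + 7*30)/30) = sqrt(39525 + (1/2)*(1/30)*(179 + 210)) = sqrt(39525 + (1/2)*(1/30)*389) = sqrt(39525 + 389/60) = sqrt(2371889/60) = sqrt(35578335)/30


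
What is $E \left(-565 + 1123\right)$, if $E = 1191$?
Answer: $664578$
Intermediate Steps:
$E \left(-565 + 1123\right) = 1191 \left(-565 + 1123\right) = 1191 \cdot 558 = 664578$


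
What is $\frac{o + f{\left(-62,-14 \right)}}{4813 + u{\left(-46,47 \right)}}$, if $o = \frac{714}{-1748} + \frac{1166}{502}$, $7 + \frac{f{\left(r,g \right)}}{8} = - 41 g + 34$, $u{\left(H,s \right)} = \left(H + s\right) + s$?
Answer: $\frac{1055170127}{1066377014} \approx 0.98949$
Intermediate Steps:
$u{\left(H,s \right)} = H + 2 s$
$f{\left(r,g \right)} = 216 - 328 g$ ($f{\left(r,g \right)} = -56 + 8 \left(- 41 g + 34\right) = -56 + 8 \left(34 - 41 g\right) = -56 - \left(-272 + 328 g\right) = 216 - 328 g$)
$o = \frac{419935}{219374}$ ($o = 714 \left(- \frac{1}{1748}\right) + 1166 \cdot \frac{1}{502} = - \frac{357}{874} + \frac{583}{251} = \frac{419935}{219374} \approx 1.9142$)
$\frac{o + f{\left(-62,-14 \right)}}{4813 + u{\left(-46,47 \right)}} = \frac{\frac{419935}{219374} + \left(216 - -4592\right)}{4813 + \left(-46 + 2 \cdot 47\right)} = \frac{\frac{419935}{219374} + \left(216 + 4592\right)}{4813 + \left(-46 + 94\right)} = \frac{\frac{419935}{219374} + 4808}{4813 + 48} = \frac{1055170127}{219374 \cdot 4861} = \frac{1055170127}{219374} \cdot \frac{1}{4861} = \frac{1055170127}{1066377014}$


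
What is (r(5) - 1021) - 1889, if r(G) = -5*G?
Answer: -2935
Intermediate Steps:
(r(5) - 1021) - 1889 = (-5*5 - 1021) - 1889 = (-25 - 1021) - 1889 = -1046 - 1889 = -2935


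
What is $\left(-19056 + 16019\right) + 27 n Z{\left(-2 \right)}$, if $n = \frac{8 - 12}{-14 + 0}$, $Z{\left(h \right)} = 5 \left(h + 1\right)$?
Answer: $- \frac{21529}{7} \approx -3075.6$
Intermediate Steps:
$Z{\left(h \right)} = 5 + 5 h$ ($Z{\left(h \right)} = 5 \left(1 + h\right) = 5 + 5 h$)
$n = \frac{2}{7}$ ($n = - \frac{4}{-14} = \left(-4\right) \left(- \frac{1}{14}\right) = \frac{2}{7} \approx 0.28571$)
$\left(-19056 + 16019\right) + 27 n Z{\left(-2 \right)} = \left(-19056 + 16019\right) + 27 \cdot \frac{2}{7} \left(5 + 5 \left(-2\right)\right) = -3037 + \frac{54 \left(5 - 10\right)}{7} = -3037 + \frac{54}{7} \left(-5\right) = -3037 - \frac{270}{7} = - \frac{21529}{7}$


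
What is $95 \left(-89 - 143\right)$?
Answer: $-22040$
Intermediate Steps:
$95 \left(-89 - 143\right) = 95 \left(-232\right) = -22040$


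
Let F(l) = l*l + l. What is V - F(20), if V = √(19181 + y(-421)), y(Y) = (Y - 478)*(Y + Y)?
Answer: -420 + √776139 ≈ 460.99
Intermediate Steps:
y(Y) = 2*Y*(-478 + Y) (y(Y) = (-478 + Y)*(2*Y) = 2*Y*(-478 + Y))
F(l) = l + l² (F(l) = l² + l = l + l²)
V = √776139 (V = √(19181 + 2*(-421)*(-478 - 421)) = √(19181 + 2*(-421)*(-899)) = √(19181 + 756958) = √776139 ≈ 880.99)
V - F(20) = √776139 - 20*(1 + 20) = √776139 - 20*21 = √776139 - 1*420 = √776139 - 420 = -420 + √776139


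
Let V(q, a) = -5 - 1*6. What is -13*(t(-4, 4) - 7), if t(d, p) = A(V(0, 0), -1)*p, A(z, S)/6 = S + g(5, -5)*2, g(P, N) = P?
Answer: -2717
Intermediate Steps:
V(q, a) = -11 (V(q, a) = -5 - 6 = -11)
A(z, S) = 60 + 6*S (A(z, S) = 6*(S + 5*2) = 6*(S + 10) = 6*(10 + S) = 60 + 6*S)
t(d, p) = 54*p (t(d, p) = (60 + 6*(-1))*p = (60 - 6)*p = 54*p)
-13*(t(-4, 4) - 7) = -13*(54*4 - 7) = -13*(216 - 7) = -13*209 = -2717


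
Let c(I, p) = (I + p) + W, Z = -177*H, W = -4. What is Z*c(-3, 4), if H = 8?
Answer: 4248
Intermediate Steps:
Z = -1416 (Z = -177*8 = -1416)
c(I, p) = -4 + I + p (c(I, p) = (I + p) - 4 = -4 + I + p)
Z*c(-3, 4) = -1416*(-4 - 3 + 4) = -1416*(-3) = 4248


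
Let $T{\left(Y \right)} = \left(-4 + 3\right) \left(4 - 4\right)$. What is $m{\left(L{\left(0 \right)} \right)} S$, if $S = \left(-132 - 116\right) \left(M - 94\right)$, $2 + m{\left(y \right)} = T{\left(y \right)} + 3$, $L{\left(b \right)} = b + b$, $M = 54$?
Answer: $9920$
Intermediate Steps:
$T{\left(Y \right)} = 0$ ($T{\left(Y \right)} = \left(-1\right) 0 = 0$)
$L{\left(b \right)} = 2 b$
$m{\left(y \right)} = 1$ ($m{\left(y \right)} = -2 + \left(0 + 3\right) = -2 + 3 = 1$)
$S = 9920$ ($S = \left(-132 - 116\right) \left(54 - 94\right) = \left(-248\right) \left(-40\right) = 9920$)
$m{\left(L{\left(0 \right)} \right)} S = 1 \cdot 9920 = 9920$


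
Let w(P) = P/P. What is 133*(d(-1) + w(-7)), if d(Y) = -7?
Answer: -798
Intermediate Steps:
w(P) = 1
133*(d(-1) + w(-7)) = 133*(-7 + 1) = 133*(-6) = -798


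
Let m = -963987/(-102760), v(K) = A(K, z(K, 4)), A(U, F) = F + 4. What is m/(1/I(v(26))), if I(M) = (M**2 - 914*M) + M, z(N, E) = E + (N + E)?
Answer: -457893825/1468 ≈ -3.1192e+5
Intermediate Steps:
z(N, E) = N + 2*E (z(N, E) = E + (E + N) = N + 2*E)
A(U, F) = 4 + F
v(K) = 12 + K (v(K) = 4 + (K + 2*4) = 4 + (K + 8) = 4 + (8 + K) = 12 + K)
m = 963987/102760 (m = -963987*(-1/102760) = 963987/102760 ≈ 9.3810)
I(M) = M**2 - 913*M
m/(1/I(v(26))) = 963987/(102760*(1/((12 + 26)*(-913 + (12 + 26))))) = 963987/(102760*(1/(38*(-913 + 38)))) = 963987/(102760*(1/(38*(-875)))) = 963987/(102760*(1/(-33250))) = 963987/(102760*(-1/33250)) = (963987/102760)*(-33250) = -457893825/1468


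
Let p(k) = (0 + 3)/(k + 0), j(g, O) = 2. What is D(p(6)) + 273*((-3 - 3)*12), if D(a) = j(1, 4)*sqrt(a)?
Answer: -19656 + sqrt(2) ≈ -19655.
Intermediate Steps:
p(k) = 3/k
D(a) = 2*sqrt(a)
D(p(6)) + 273*((-3 - 3)*12) = 2*sqrt(3/6) + 273*((-3 - 3)*12) = 2*sqrt(3*(1/6)) + 273*(-6*12) = 2*sqrt(1/2) + 273*(-72) = 2*(sqrt(2)/2) - 19656 = sqrt(2) - 19656 = -19656 + sqrt(2)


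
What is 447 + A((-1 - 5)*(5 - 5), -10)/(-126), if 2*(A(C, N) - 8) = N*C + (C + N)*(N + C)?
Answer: 28132/63 ≈ 446.54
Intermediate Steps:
A(C, N) = 8 + (C + N)²/2 + C*N/2 (A(C, N) = 8 + (N*C + (C + N)*(N + C))/2 = 8 + (C*N + (C + N)*(C + N))/2 = 8 + (C*N + (C + N)²)/2 = 8 + ((C + N)² + C*N)/2 = 8 + ((C + N)²/2 + C*N/2) = 8 + (C + N)²/2 + C*N/2)
447 + A((-1 - 5)*(5 - 5), -10)/(-126) = 447 + (8 + ((-1 - 5)*(5 - 5) - 10)²/2 + (½)*((-1 - 5)*(5 - 5))*(-10))/(-126) = 447 + (8 + (-6*0 - 10)²/2 + (½)*(-6*0)*(-10))*(-1/126) = 447 + (8 + (0 - 10)²/2 + (½)*0*(-10))*(-1/126) = 447 + (8 + (½)*(-10)² + 0)*(-1/126) = 447 + (8 + (½)*100 + 0)*(-1/126) = 447 + (8 + 50 + 0)*(-1/126) = 447 + 58*(-1/126) = 447 - 29/63 = 28132/63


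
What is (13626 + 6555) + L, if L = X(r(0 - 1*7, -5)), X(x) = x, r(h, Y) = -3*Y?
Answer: 20196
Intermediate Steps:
L = 15 (L = -3*(-5) = 15)
(13626 + 6555) + L = (13626 + 6555) + 15 = 20181 + 15 = 20196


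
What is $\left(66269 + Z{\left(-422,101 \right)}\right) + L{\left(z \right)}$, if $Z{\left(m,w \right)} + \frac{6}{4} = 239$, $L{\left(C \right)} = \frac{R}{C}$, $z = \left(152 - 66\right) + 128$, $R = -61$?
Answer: $\frac{7116165}{107} \approx 66506.0$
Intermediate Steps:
$z = 214$ ($z = 86 + 128 = 214$)
$L{\left(C \right)} = - \frac{61}{C}$
$Z{\left(m,w \right)} = \frac{475}{2}$ ($Z{\left(m,w \right)} = - \frac{3}{2} + 239 = \frac{475}{2}$)
$\left(66269 + Z{\left(-422,101 \right)}\right) + L{\left(z \right)} = \left(66269 + \frac{475}{2}\right) - \frac{61}{214} = \frac{133013}{2} - \frac{61}{214} = \frac{7116165}{107}$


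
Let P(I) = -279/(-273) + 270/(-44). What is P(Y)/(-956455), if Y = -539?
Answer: 10239/1914822910 ≈ 5.3472e-6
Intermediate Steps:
P(I) = -10239/2002 (P(I) = -279*(-1/273) + 270*(-1/44) = 93/91 - 135/22 = -10239/2002)
P(Y)/(-956455) = -10239/2002/(-956455) = -10239/2002*(-1/956455) = 10239/1914822910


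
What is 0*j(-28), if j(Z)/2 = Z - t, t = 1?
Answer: 0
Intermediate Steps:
j(Z) = -2 + 2*Z (j(Z) = 2*(Z - 1*1) = 2*(Z - 1) = 2*(-1 + Z) = -2 + 2*Z)
0*j(-28) = 0*(-2 + 2*(-28)) = 0*(-2 - 56) = 0*(-58) = 0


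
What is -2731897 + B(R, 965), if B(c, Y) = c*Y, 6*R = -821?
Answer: -17183647/6 ≈ -2.8639e+6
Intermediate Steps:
R = -821/6 (R = (⅙)*(-821) = -821/6 ≈ -136.83)
B(c, Y) = Y*c
-2731897 + B(R, 965) = -2731897 + 965*(-821/6) = -2731897 - 792265/6 = -17183647/6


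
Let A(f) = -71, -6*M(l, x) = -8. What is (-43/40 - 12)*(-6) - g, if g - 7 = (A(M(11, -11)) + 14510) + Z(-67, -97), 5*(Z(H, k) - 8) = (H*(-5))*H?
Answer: -197731/20 ≈ -9886.5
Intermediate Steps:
Z(H, k) = 8 - H² (Z(H, k) = 8 + ((H*(-5))*H)/5 = 8 + ((-5*H)*H)/5 = 8 + (-5*H²)/5 = 8 - H²)
M(l, x) = 4/3 (M(l, x) = -⅙*(-8) = 4/3)
g = 9965 (g = 7 + ((-71 + 14510) + (8 - 1*(-67)²)) = 7 + (14439 + (8 - 1*4489)) = 7 + (14439 + (8 - 4489)) = 7 + (14439 - 4481) = 7 + 9958 = 9965)
(-43/40 - 12)*(-6) - g = (-43/40 - 12)*(-6) - 1*9965 = (-43*1/40 - 12)*(-6) - 9965 = (-43/40 - 12)*(-6) - 9965 = -523/40*(-6) - 9965 = 1569/20 - 9965 = -197731/20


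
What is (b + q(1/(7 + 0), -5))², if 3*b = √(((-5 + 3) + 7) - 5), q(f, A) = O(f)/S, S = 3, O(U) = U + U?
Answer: 4/441 ≈ 0.0090703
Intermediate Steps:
O(U) = 2*U
q(f, A) = 2*f/3 (q(f, A) = (2*f)/3 = (2*f)*(⅓) = 2*f/3)
b = 0 (b = √(((-5 + 3) + 7) - 5)/3 = √((-2 + 7) - 5)/3 = √(5 - 5)/3 = √0/3 = (⅓)*0 = 0)
(b + q(1/(7 + 0), -5))² = (0 + 2/(3*(7 + 0)))² = (0 + (⅔)/7)² = (0 + (⅔)*(⅐))² = (0 + 2/21)² = (2/21)² = 4/441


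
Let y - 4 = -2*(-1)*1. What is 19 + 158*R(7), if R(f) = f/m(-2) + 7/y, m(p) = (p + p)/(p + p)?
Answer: 3928/3 ≈ 1309.3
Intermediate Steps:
m(p) = 1 (m(p) = (2*p)/((2*p)) = (2*p)*(1/(2*p)) = 1)
y = 6 (y = 4 - 2*(-1)*1 = 4 + 2*1 = 4 + 2 = 6)
R(f) = 7/6 + f (R(f) = f/1 + 7/6 = f*1 + 7*(⅙) = f + 7/6 = 7/6 + f)
19 + 158*R(7) = 19 + 158*(7/6 + 7) = 19 + 158*(49/6) = 19 + 3871/3 = 3928/3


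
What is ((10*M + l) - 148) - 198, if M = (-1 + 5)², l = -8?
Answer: -194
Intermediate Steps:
M = 16 (M = 4² = 16)
((10*M + l) - 148) - 198 = ((10*16 - 8) - 148) - 198 = ((160 - 8) - 148) - 198 = (152 - 148) - 198 = 4 - 198 = -194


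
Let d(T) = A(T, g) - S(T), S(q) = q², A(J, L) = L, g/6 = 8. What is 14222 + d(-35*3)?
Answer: 3245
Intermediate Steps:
g = 48 (g = 6*8 = 48)
d(T) = 48 - T²
14222 + d(-35*3) = 14222 + (48 - (-35*3)²) = 14222 + (48 - 1*(-105)²) = 14222 + (48 - 1*11025) = 14222 + (48 - 11025) = 14222 - 10977 = 3245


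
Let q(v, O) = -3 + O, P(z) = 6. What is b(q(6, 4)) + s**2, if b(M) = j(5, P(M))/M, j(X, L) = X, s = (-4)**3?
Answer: 4101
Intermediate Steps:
s = -64
b(M) = 5/M
b(q(6, 4)) + s**2 = 5/(-3 + 4) + (-64)**2 = 5/1 + 4096 = 5*1 + 4096 = 5 + 4096 = 4101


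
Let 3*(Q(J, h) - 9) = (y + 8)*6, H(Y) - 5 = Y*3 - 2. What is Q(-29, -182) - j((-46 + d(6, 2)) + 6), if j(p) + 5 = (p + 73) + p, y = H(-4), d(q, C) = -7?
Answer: 33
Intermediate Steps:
H(Y) = 3 + 3*Y (H(Y) = 5 + (Y*3 - 2) = 5 + (3*Y - 2) = 5 + (-2 + 3*Y) = 3 + 3*Y)
y = -9 (y = 3 + 3*(-4) = 3 - 12 = -9)
j(p) = 68 + 2*p (j(p) = -5 + ((p + 73) + p) = -5 + ((73 + p) + p) = -5 + (73 + 2*p) = 68 + 2*p)
Q(J, h) = 7 (Q(J, h) = 9 + ((-9 + 8)*6)/3 = 9 + (-1*6)/3 = 9 + (1/3)*(-6) = 9 - 2 = 7)
Q(-29, -182) - j((-46 + d(6, 2)) + 6) = 7 - (68 + 2*((-46 - 7) + 6)) = 7 - (68 + 2*(-53 + 6)) = 7 - (68 + 2*(-47)) = 7 - (68 - 94) = 7 - 1*(-26) = 7 + 26 = 33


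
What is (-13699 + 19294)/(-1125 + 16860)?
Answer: 373/1049 ≈ 0.35558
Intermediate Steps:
(-13699 + 19294)/(-1125 + 16860) = 5595/15735 = 5595*(1/15735) = 373/1049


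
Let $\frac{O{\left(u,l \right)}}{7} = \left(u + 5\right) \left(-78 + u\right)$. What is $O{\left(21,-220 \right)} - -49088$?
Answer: $38714$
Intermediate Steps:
$O{\left(u,l \right)} = 7 \left(-78 + u\right) \left(5 + u\right)$ ($O{\left(u,l \right)} = 7 \left(u + 5\right) \left(-78 + u\right) = 7 \left(5 + u\right) \left(-78 + u\right) = 7 \left(-78 + u\right) \left(5 + u\right)$)
$O{\left(21,-220 \right)} - -49088 = \left(-2730 - 10731 + 7 \cdot 21^{2}\right) - -49088 = \left(-2730 - 10731 + 7 \cdot 441\right) + 49088 = \left(-2730 - 10731 + 3087\right) + 49088 = -10374 + 49088 = 38714$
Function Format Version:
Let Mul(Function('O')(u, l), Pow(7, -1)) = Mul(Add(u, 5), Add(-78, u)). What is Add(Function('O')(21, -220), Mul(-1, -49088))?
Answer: 38714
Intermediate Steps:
Function('O')(u, l) = Mul(7, Add(-78, u), Add(5, u)) (Function('O')(u, l) = Mul(7, Mul(Add(u, 5), Add(-78, u))) = Mul(7, Mul(Add(5, u), Add(-78, u))) = Mul(7, Mul(Add(-78, u), Add(5, u))) = Mul(7, Add(-78, u), Add(5, u)))
Add(Function('O')(21, -220), Mul(-1, -49088)) = Add(Add(-2730, Mul(-511, 21), Mul(7, Pow(21, 2))), Mul(-1, -49088)) = Add(Add(-2730, -10731, Mul(7, 441)), 49088) = Add(Add(-2730, -10731, 3087), 49088) = Add(-10374, 49088) = 38714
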